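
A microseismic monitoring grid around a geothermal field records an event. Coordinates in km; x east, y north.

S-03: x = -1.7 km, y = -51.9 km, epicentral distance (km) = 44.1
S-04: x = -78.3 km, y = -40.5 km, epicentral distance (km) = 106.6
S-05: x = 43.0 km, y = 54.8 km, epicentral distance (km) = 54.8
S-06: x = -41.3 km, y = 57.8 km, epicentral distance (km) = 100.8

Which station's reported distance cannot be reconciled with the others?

Solve using three stations at a time. Using S-03, S-04, S-06 (subtract circle equations pairwise → linear system) gives (x, y) ≈ (25.8, -17.4).
Distances from that point to each station vs reported:
  S-03: calculated 44.1 vs reported 44.1 → residual 0.0 km
  S-04: calculated 106.6 vs reported 106.6 → residual 0.0 km
  S-05: calculated 74.3 vs reported 54.8 → residual 19.5 km
  S-06: calculated 100.8 vs reported 100.8 → residual 0.0 km
S-03, S-04, S-06 are mutually consistent (residuals ≈ 0); S-05 is off by 19.5 km.

S-05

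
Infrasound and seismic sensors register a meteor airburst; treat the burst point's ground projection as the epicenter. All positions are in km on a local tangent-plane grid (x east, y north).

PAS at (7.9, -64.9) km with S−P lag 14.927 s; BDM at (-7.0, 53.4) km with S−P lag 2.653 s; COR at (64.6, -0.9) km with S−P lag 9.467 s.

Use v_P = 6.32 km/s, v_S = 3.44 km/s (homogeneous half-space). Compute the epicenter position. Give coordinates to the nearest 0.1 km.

(12.2, 47.7)

Distance from S−P lag: d = Δt · v_P v_S / (v_P − v_S) = Δt · (6.32·3.44)/(6.32−3.44) ≈ 7.5489·Δt.
So d_PAS = 112.68, d_BDM = 20.03, d_COR = 71.47 km.
Circle about each station: (x − 7.9)² + (y + 64.9)² = 112.68²; (x + 7.0)² + (y − 53.4)² = 20.03²; (x − 64.6)² + (y + 0.9)² = 71.47².
Subtracting pairs of circle equations eliminates x²+y² and gives linear equations (the radical axes):
-29.8 x + 236.6 y = 10921.72
113.4 x + 128.0 y = 7488.37
Solving the 2×2 system: x ≈ 12.2, y ≈ 47.7 km.
Check against PAS (with the unrounded x, y): √((x − 7.9)²+(y + 64.9)²) = 112.68 ≈ 112.68 km. ✓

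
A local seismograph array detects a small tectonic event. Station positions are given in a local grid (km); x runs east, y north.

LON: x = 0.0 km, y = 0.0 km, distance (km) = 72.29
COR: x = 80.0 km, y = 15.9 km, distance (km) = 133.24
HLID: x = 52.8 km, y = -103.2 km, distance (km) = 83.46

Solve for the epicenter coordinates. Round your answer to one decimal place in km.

x ≈ -23.1 km, y ≈ -68.5 km

Circle about each station: x² + y² = 72.29²; (x − 80.0)² + (y − 15.9)² = 133.24²; (x − 52.8)² + (y + 103.2)² = 83.46².
Subtracting the LON equation from the COR and HLID equations removes the quadratic terms:
160.0 x + 31.8 y = -5874.24
105.6 x − 206.4 y = 11698.35
Solving the 2×2 system: x ≈ -23.1, y ≈ -68.5 km.
Check against LON (with the unrounded x, y): √(x²+y²) = 72.29 ≈ 72.29 km. ✓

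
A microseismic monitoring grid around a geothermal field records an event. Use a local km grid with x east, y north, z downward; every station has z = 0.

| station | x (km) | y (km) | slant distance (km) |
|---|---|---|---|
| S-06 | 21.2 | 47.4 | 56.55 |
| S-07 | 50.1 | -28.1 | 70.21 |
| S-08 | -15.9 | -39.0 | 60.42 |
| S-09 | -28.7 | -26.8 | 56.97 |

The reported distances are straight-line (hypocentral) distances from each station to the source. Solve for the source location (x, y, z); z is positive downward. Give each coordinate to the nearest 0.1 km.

(0.6, 7.7, 34.6)

Each station gives a sphere (x−x_i)² + (y−y_i)² + z² = d_i² (stations at z=0).
Subtracting the S-06 sphere from S-07 and S-08: z² cancels, leaving linear equations in x and y:
57.8 x − 151.0 y = -1128.12
-74.2 x − 172.8 y = -1375.06
Solving: x ≈ 0.599, y ≈ 7.700 km (keep extra digits for the depth step; rounded: 0.6, 7.7).
Then from the S-06 sphere: z² = 56.55² − (x − 21.2)² − (y − 47.4)² with x = 0.599, y = 7.700, so z ≈ 34.604 ≈ 34.6 km.
Check against S-09 (with the unrounded solution): distance 56.97 ≈ 56.97 km. ✓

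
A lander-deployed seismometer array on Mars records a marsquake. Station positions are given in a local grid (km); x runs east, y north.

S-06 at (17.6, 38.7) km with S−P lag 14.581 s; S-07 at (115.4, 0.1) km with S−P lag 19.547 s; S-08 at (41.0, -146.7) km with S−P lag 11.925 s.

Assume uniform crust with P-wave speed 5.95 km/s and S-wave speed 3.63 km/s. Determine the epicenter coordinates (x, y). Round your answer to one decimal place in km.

Distance from S−P lag: d = Δt · v_P v_S / (v_P − v_S) = Δt · (5.95·3.63)/(5.95−3.63) ≈ 9.3097·Δt.
So d_S-06 = 135.74, d_S-07 = 181.98, d_S-08 = 111.02 km.
Circle about each station: (x − 17.6)² + (y − 38.7)² = 135.74²; (x − 115.4)² + (y − 0.1)² = 181.98²; (x − 41.0)² + (y + 146.7)² = 111.02².
Subtracting the S-06 equation from the S-07 and S-08 equations removes the quadratic terms:
195.6 x − 77.2 y = -3181.65
46.8 x − 370.8 y = 27494.35
Solving the 2×2 system: x ≈ -47.9, y ≈ -80.2 km.

(-47.9, -80.2)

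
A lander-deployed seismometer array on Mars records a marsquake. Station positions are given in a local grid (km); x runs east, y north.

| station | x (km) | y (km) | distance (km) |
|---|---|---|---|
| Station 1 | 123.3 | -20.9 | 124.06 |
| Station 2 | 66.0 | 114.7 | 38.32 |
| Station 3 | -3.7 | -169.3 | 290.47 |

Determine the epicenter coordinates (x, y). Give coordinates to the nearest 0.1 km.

Circle about each station: (x − 123.3)² + (y + 20.9)² = 124.06²; (x − 66.0)² + (y − 114.7)² = 38.32²; (x + 3.7)² + (y + 169.3)² = 290.47².
Subtracting pairs of circle equations eliminates x²+y² and gives linear equations (the radical axes):
-114.6 x + 271.2 y = 15794.85
-254.0 x − 296.8 y = -55945.46
Solving the 2×2 system: x ≈ 101.9, y ≈ 101.3 km.

101.9 km east, 101.3 km north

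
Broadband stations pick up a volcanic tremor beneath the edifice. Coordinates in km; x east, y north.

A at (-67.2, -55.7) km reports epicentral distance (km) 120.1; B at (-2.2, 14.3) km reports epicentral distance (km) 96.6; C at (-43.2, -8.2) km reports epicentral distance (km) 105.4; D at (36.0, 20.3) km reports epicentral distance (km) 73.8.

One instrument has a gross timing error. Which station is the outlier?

Solve using three stations at a time. Using A, C, D (subtract circle equations pairwise → linear system) gives (x, y) ≈ (52.9, -51.7).
Distances from that point to each station vs reported:
  A: calculated 120.2 vs reported 120.1 → residual 0.1 km
  B: calculated 86.0 vs reported 96.6 → residual 10.6 km
  C: calculated 105.5 vs reported 105.4 → residual 0.1 km
  D: calculated 74.0 vs reported 73.8 → residual 0.2 km
A, C, D are mutually consistent (residuals ≈ 0); B is off by 10.6 km.

B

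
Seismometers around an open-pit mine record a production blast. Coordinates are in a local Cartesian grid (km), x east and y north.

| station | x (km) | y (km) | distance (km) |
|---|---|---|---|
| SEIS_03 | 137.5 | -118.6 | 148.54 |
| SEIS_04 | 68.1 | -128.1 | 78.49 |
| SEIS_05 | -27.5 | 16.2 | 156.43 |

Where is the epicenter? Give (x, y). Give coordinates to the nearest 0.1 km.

Circle about each station: (x − 137.5)² + (y + 118.6)² = 148.54²; (x − 68.1)² + (y + 128.1)² = 78.49²; (x + 27.5)² + (y − 16.2)² = 156.43².
Subtracting the SEIS_03 equation from the SEIS_04 and SEIS_05 equations removes the quadratic terms:
-138.8 x − 19.0 y = 3978.46
-330.0 x + 269.6 y = -34359.73
Solving the 2×2 system: x ≈ -9.6, y ≈ -139.2 km.

x ≈ -9.6 km, y ≈ -139.2 km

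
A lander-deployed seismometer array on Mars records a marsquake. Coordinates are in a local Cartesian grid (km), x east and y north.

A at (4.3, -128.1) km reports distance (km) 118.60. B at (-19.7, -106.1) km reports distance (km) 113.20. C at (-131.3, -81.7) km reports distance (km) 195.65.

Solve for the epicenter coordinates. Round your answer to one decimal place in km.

54.6 km east, -20.7 km north

Circle about each station: (x − 4.3)² + (y + 128.1)² = 118.60²; (x + 19.7)² + (y + 106.1)² = 113.20²; (x + 131.3)² + (y + 81.7)² = 195.65².
Subtracting the A equation from the B and C equations removes the quadratic terms:
-48.0 x + 44.0 y = -3531.08
-271.2 x + 92.8 y = -16726.48
Solving the 2×2 system: x ≈ 54.6, y ≈ -20.7 km.
Check against A (with the unrounded x, y): √((x − 4.3)²+(y + 128.1)²) = 118.60 ≈ 118.60 km. ✓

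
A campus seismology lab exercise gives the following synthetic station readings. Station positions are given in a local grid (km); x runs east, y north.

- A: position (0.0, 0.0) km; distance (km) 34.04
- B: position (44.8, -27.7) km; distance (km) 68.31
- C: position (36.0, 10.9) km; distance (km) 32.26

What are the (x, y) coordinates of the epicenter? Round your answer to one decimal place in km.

(11.6, 32.0)

Circle about each station: x² + y² = 34.04²; (x − 44.8)² + (y + 27.7)² = 68.31²; (x − 36.0)² + (y − 10.9)² = 32.26².
Subtracting the A equation from the B and C equations removes the quadratic terms:
89.6 x − 55.4 y = -733.20
72.0 x + 21.8 y = 1532.82
Solving the 2×2 system: x ≈ 11.6, y ≈ 32.0 km.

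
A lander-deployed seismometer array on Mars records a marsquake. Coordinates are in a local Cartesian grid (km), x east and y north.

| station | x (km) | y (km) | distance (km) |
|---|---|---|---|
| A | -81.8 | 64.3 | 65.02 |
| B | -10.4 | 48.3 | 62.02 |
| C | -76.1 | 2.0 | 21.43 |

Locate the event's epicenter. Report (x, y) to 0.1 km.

Circle about each station: (x + 81.8)² + (y − 64.3)² = 65.02²; (x + 10.4)² + (y − 48.3)² = 62.02²; (x + 76.1)² + (y − 2.0)² = 21.43².
Subtracting the A equation from the B and C equations removes the quadratic terms:
142.8 x − 32.0 y = -8003.56
11.4 x − 124.6 y = -1262.16
Solving the 2×2 system: x ≈ -54.9, y ≈ 5.1 km.
Check against A (with the unrounded x, y): √((x + 81.8)²+(y − 64.3)²) = 65.02 ≈ 65.02 km. ✓

(-54.9, 5.1)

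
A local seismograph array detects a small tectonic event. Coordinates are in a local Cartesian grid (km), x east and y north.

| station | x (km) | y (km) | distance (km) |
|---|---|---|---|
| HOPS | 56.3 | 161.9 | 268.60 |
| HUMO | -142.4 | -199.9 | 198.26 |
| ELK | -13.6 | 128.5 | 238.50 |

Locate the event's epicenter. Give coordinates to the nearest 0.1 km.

Circle about each station: (x − 56.3)² + (y − 161.9)² = 268.60²; (x + 142.4)² + (y + 199.9)² = 198.26²; (x + 13.6)² + (y − 128.5)² = 238.50².
Subtracting pairs of circle equations eliminates x²+y² and gives linear equations (the radical axes):
-397.4 x − 723.6 y = 63695.40
-139.8 x − 66.8 y = 2579.62
Solving the 2×2 system: x ≈ 32.0, y ≈ -105.6 km.

32.0 km east, -105.6 km north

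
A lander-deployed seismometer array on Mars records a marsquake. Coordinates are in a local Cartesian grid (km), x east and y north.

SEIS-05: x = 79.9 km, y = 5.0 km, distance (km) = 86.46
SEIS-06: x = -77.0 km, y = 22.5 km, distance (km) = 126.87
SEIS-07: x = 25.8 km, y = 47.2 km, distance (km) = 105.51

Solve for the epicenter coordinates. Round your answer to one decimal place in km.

x ≈ 20.9 km, y ≈ -58.2 km

Circle about each station: (x − 79.9)² + (y − 5.0)² = 86.46²; (x + 77.0)² + (y − 22.5)² = 126.87²; (x − 25.8)² + (y − 47.2)² = 105.51².
Subtracting the SEIS-05 equation from the SEIS-06 and SEIS-07 equations removes the quadratic terms:
-313.8 x + 35.0 y = -8594.43
-108.2 x + 84.4 y = -7172.56
Solving the 2×2 system: x ≈ 20.9, y ≈ -58.2 km.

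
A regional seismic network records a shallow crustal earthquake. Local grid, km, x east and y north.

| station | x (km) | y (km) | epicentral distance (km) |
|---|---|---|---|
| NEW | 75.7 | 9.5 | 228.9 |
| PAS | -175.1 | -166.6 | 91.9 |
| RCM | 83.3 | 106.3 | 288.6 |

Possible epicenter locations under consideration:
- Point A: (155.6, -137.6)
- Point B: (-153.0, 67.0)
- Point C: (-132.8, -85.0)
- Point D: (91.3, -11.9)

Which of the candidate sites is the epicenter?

Point C

For each candidate, compare |candidate − station| to the reported distance:
Point A: residuals NEW 61.5, PAS 240.1, RCM 34.2 → max 240.1 km
Point B: residuals NEW 6.9, PAS 142.7, RCM 49.1 → max 142.7 km
Point C: residuals NEW 0.0, PAS 0.0, RCM 0.0 → max 0.0 km
Point D: residuals NEW 202.4, PAS 216.2, RCM 170.1 → max 216.2 km
Only Point C has all residuals ≈ 0.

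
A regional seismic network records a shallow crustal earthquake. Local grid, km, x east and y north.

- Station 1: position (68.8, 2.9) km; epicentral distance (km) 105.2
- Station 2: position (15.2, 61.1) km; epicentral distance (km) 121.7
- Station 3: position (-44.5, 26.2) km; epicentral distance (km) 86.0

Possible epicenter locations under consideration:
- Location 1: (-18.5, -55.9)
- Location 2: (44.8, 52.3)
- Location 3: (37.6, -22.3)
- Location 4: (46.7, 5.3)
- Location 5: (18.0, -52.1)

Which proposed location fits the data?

Location 1

For each candidate, compare |candidate − station| to the reported distance:
Location 1: residuals Station 1 0.1, Station 2 0.1, Station 3 0.1 → max 0.1 km
Location 2: residuals Station 1 50.3, Station 2 90.8, Station 3 7.0 → max 90.8 km
Location 3: residuals Station 1 65.1, Station 2 35.3, Station 3 9.4 → max 65.1 km
Location 4: residuals Station 1 83.0, Station 2 57.6, Station 3 7.6 → max 83.0 km
Location 5: residuals Station 1 30.3, Station 2 8.5, Station 3 14.2 → max 30.3 km
Only Location 1 has all residuals ≈ 0.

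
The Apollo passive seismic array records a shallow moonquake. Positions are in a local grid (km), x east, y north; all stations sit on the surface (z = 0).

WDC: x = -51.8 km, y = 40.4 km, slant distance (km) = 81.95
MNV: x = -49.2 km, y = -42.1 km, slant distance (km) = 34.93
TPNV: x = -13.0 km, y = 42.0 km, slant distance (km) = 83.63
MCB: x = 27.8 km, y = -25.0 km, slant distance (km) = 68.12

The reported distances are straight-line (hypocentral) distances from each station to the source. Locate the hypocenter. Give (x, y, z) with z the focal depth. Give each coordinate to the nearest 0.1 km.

Each station gives a sphere (x−x_i)² + (y−y_i)² + z² = d_i² (stations at z=0).
Subtracting the WDC sphere from MNV and TPNV: z² cancels, leaving linear equations in x and y:
5.2 x − 165.0 y = 5373.35
77.6 x + 3.2 y = -2660.57
Solving: x ≈ -32.900, y ≈ -33.603 km (keep extra digits for the depth step; rounded: -32.9, -33.6).
Then from the WDC sphere: z² = 81.95² − (x + 51.8)² − (y − 40.4)² with x = -32.900, y = -33.603, so z ≈ 29.701 ≈ 29.7 km.

(-32.9, -33.6, 29.7)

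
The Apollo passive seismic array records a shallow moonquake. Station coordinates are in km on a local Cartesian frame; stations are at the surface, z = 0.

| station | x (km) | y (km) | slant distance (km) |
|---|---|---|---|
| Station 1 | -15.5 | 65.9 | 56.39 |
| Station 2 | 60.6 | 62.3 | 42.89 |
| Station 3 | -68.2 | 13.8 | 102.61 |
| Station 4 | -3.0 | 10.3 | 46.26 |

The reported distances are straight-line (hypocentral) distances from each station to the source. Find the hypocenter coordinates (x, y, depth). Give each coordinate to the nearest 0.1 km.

Each station gives a sphere (x−x_i)² + (y−y_i)² + z² = d_i² (stations at z=0).
Subtracting the Station 1 sphere from Station 2 and Station 3: z² cancels, leaving linear equations in x and y:
152.2 x − 7.2 y = 4310.87
-105.4 x − 104.2 y = -7090.36
Solving: x ≈ 30.102, y ≈ 37.597 km (keep extra digits for the depth step; rounded: 30.1, 37.6).
Then from the Station 1 sphere: z² = 56.39² − (x + 15.5)² − (y − 65.9)² with x = 30.102, y = 37.597, so z ≈ 17.298 ≈ 17.3 km.

(30.1, 37.6, 17.3)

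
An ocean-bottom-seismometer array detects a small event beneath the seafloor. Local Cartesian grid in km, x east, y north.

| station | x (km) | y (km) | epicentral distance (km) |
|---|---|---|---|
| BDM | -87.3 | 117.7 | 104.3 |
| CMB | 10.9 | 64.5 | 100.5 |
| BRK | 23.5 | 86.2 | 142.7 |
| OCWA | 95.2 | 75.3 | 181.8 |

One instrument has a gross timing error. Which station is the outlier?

Solve using three stations at a time. Using BDM, CMB, OCWA (subtract circle equations pairwise → linear system) gives (x, y) ≈ (-75.9, 14.1).
Distances from that point to each station vs reported:
  BDM: calculated 104.2 vs reported 104.3 → residual 0.1 km
  CMB: calculated 100.4 vs reported 100.5 → residual 0.1 km
  BRK: calculated 122.8 vs reported 142.7 → residual 19.9 km
  OCWA: calculated 181.7 vs reported 181.8 → residual 0.1 km
BDM, CMB, OCWA are mutually consistent (residuals ≈ 0); BRK is off by 19.9 km.

BRK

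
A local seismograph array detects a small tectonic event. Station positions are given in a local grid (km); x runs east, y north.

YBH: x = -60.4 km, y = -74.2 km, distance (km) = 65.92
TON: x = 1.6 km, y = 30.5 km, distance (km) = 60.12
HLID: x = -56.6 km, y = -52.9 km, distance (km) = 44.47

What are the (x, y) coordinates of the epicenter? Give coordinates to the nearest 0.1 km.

-42.0 km east, -10.9 km north

Circle about each station: (x + 60.4)² + (y + 74.2)² = 65.92²; (x − 1.6)² + (y − 30.5)² = 60.12²; (x + 56.6)² + (y + 52.9)² = 44.47².
Subtracting pairs of circle equations eliminates x²+y² and gives linear equations (the radical axes):
124.0 x + 209.4 y = -7489.96
7.6 x + 42.6 y = -783.96
Solving the 2×2 system: x ≈ -42.0, y ≈ -10.9 km.
Check against YBH (with the unrounded x, y): √((x + 60.4)²+(y + 74.2)²) = 65.91 ≈ 65.92 km. ✓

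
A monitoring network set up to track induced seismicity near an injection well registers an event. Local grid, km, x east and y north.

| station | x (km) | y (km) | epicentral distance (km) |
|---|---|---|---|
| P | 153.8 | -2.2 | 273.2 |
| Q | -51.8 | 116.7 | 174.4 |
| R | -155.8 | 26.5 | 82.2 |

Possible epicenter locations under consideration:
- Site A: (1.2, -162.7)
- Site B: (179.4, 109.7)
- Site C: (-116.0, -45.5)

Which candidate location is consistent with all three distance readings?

For each candidate, compare |candidate − station| to the reported distance:
Site A: residuals P 51.7, Q 110.0, R 163.7 → max 163.7 km
Site B: residuals P 158.4, Q 56.9, R 263.2 → max 263.2 km
Site C: residuals P 0.1, Q 0.0, R 0.1 → max 0.1 km
Only Site C has all residuals ≈ 0.

Site C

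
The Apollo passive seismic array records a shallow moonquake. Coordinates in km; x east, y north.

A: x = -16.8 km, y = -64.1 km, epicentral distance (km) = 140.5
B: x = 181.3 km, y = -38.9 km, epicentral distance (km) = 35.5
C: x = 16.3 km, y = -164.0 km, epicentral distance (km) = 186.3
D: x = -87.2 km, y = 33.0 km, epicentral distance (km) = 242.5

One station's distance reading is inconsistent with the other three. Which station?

A

Solve using three stations at a time. Using B, C, D (subtract circle equations pairwise → linear system) gives (x, y) ≈ (146.7, -31.0).
Distances from that point to each station vs reported:
  A: calculated 166.8 vs reported 140.5 → residual 26.3 km
  B: calculated 35.5 vs reported 35.5 → residual 0.0 km
  C: calculated 186.3 vs reported 186.3 → residual 0.0 km
  D: calculated 242.5 vs reported 242.5 → residual 0.0 km
B, C, D are mutually consistent (residuals ≈ 0); A is off by 26.3 km.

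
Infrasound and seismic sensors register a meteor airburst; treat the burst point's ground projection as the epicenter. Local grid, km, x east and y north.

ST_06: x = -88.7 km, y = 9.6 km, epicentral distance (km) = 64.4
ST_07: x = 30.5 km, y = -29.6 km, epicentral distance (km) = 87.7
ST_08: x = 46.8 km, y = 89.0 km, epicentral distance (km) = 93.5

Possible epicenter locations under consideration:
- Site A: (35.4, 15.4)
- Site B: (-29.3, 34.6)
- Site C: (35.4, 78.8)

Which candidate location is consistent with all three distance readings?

For each candidate, compare |candidate − station| to the reported distance:
Site A: residuals ST_06 59.8, ST_07 42.4, ST_08 19.0 → max 59.8 km
Site B: residuals ST_06 0.0, ST_07 0.0, ST_08 0.0 → max 0.0 km
Site C: residuals ST_06 77.7, ST_07 20.8, ST_08 78.2 → max 78.2 km
Only Site B has all residuals ≈ 0.

Site B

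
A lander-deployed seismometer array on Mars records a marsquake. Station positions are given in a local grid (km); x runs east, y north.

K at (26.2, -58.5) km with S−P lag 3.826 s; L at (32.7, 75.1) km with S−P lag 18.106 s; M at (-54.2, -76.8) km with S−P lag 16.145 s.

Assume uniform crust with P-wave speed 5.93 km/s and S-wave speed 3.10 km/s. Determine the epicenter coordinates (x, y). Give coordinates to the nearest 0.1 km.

44.7 km east, -41.9 km north

Distance from S−P lag: d = Δt · v_P v_S / (v_P − v_S) = Δt · (5.93·3.10)/(5.93−3.10) ≈ 6.4958·Δt.
So d_K = 24.85, d_L = 117.61, d_M = 104.87 km.
Circle about each station: (x − 26.2)² + (y + 58.5)² = 24.85²; (x − 32.7)² + (y − 75.1)² = 117.61²; (x + 54.2)² + (y + 76.8)² = 104.87².
Subtracting pairs of circle equations eliminates x²+y² and gives linear equations (the radical axes):
13.0 x + 267.2 y = -10613.98
-160.8 x − 36.6 y = -5653.00
Solving the 2×2 system: x ≈ 44.7, y ≈ -41.9 km.
Check against K (with the unrounded x, y): √((x − 26.2)²+(y + 58.5)²) = 24.85 ≈ 24.85 km. ✓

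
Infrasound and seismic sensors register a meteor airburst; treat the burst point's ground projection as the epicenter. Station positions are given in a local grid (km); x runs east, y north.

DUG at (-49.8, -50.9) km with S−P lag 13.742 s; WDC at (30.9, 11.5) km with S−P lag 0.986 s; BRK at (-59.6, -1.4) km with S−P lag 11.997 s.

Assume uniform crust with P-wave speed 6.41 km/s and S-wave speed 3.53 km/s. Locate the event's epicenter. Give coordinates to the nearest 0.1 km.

32.4 km east, 19.1 km north

Distance from S−P lag: d = Δt · v_P v_S / (v_P − v_S) = Δt · (6.41·3.53)/(6.41−3.53) ≈ 7.8567·Δt.
So d_DUG = 107.97, d_WDC = 7.75, d_BRK = 94.26 km.
Circle about each station: (x + 49.8)² + (y + 50.9)² = 107.97²; (x − 30.9)² + (y − 11.5)² = 7.75²; (x + 59.6)² + (y + 1.4)² = 94.26².
Subtracting the DUG equation from the WDC and BRK equations removes the quadratic terms:
161.4 x + 124.8 y = 7613.67
-19.6 x + 99.0 y = 1255.84
Solving the 2×2 system: x ≈ 32.4, y ≈ 19.1 km.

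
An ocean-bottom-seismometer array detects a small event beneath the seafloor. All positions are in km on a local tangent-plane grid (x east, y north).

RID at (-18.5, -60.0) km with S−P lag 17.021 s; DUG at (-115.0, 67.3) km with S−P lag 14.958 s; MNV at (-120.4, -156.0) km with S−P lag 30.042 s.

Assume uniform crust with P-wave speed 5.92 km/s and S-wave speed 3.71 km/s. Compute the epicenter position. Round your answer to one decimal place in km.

29.5 km east, 102.2 km north

Distance from S−P lag: d = Δt · v_P v_S / (v_P − v_S) = Δt · (5.92·3.71)/(5.92−3.71) ≈ 9.9381·Δt.
So d_RID = 169.16, d_DUG = 148.65, d_MNV = 298.56 km.
Circle about each station: (x + 18.5)² + (y + 60.0)² = 169.16²; (x + 115.0)² + (y − 67.3)² = 148.65²; (x + 120.4)² + (y + 156.0)² = 298.56².
Subtracting the RID equation from the DUG and MNV equations removes the quadratic terms:
-193.0 x + 254.6 y = 20330.32
-203.8 x − 192.0 y = -25633.06
Solving the 2×2 system: x ≈ 29.5, y ≈ 102.2 km.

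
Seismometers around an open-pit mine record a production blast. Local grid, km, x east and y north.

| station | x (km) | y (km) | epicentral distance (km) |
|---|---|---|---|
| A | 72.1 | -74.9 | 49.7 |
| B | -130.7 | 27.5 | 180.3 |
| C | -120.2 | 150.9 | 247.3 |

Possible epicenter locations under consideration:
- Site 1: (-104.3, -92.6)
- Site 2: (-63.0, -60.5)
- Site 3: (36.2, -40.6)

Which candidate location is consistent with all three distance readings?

Site 3

For each candidate, compare |candidate − station| to the reported distance:
Site 1: residuals A 127.6, B 57.3, C 3.3 → max 127.6 km
Site 2: residuals A 86.2, B 69.3, C 28.3 → max 86.2 km
Site 3: residuals A 0.0, B 0.0, C 0.0 → max 0.0 km
Only Site 3 has all residuals ≈ 0.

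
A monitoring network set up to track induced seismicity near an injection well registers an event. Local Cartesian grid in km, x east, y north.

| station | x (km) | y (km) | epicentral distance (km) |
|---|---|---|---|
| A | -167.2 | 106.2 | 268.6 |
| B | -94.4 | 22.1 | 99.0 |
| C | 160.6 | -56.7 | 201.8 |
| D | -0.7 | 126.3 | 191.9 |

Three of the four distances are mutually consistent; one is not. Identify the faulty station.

Solve using three stations at a time. Using B, C, D (subtract circle equations pairwise → linear system) gives (x, y) ≈ (-41.1, -61.3).
Distances from that point to each station vs reported:
  A: calculated 209.6 vs reported 268.6 → residual 59.0 km
  B: calculated 98.9 vs reported 99.0 → residual 0.1 km
  C: calculated 201.8 vs reported 201.8 → residual 0.0 km
  D: calculated 191.9 vs reported 191.9 → residual 0.0 km
B, C, D are mutually consistent (residuals ≈ 0); A is off by 59.0 km.

A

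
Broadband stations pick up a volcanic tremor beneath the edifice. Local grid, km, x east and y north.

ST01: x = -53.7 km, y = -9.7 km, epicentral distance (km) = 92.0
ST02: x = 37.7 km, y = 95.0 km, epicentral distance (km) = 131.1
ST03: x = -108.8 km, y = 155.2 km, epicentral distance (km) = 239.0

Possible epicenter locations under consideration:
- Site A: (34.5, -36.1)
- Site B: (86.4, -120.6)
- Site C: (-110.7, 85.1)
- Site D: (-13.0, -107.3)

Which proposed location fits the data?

For each candidate, compare |candidate − station| to the reported distance:
Site A: residuals ST01 0.1, ST02 0.0, ST03 0.0 → max 0.1 km
Site B: residuals ST01 86.7, ST02 89.9, ST03 98.9 → max 98.9 km
Site C: residuals ST01 18.6, ST02 17.6, ST03 168.9 → max 168.9 km
Site D: residuals ST01 13.7, ST02 77.5, ST03 40.4 → max 77.5 km
Only Site A has all residuals ≈ 0.

Site A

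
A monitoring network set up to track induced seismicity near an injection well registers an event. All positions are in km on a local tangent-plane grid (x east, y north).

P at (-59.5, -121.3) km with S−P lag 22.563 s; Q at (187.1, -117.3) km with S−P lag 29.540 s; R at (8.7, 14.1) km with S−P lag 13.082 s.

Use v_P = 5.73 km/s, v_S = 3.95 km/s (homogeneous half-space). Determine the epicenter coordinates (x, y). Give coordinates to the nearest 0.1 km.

Distance from S−P lag: d = Δt · v_P v_S / (v_P − v_S) = Δt · (5.73·3.95)/(5.73−3.95) ≈ 12.7154·Δt.
So d_P = 286.90, d_Q = 375.61, d_R = 166.34 km.
Circle about each station: (x + 59.5)² + (y + 121.3)² = 286.90²; (x − 187.1)² + (y + 117.3)² = 375.61²; (x − 8.7)² + (y − 14.1)² = 166.34².
Subtracting pairs of circle equations eliminates x²+y² and gives linear equations (the radical axes):
493.2 x + 8.0 y = -28259.50
136.4 x + 270.8 y = 36663.17
Solving the 2×2 system: x ≈ -60.0, y ≈ 165.6 km.
Check against P (with the unrounded x, y): √((x + 59.5)²+(y + 121.3)²) = 286.90 ≈ 286.90 km. ✓

(-60.0, 165.6)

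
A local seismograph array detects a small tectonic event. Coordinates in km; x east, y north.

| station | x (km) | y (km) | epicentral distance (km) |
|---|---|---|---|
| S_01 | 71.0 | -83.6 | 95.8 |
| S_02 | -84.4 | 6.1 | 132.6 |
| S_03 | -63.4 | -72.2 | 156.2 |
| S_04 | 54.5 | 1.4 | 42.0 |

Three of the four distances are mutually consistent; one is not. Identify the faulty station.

S_01

Solve using three stations at a time. Using S_02, S_03, S_04 (subtract circle equations pairwise → linear system) gives (x, y) ≈ (43.3, 41.9).
Distances from that point to each station vs reported:
  S_01: calculated 128.5 vs reported 95.8 → residual 32.7 km
  S_02: calculated 132.6 vs reported 132.6 → residual 0.0 km
  S_03: calculated 156.2 vs reported 156.2 → residual 0.0 km
  S_04: calculated 42.0 vs reported 42.0 → residual 0.0 km
S_02, S_03, S_04 are mutually consistent (residuals ≈ 0); S_01 is off by 32.7 km.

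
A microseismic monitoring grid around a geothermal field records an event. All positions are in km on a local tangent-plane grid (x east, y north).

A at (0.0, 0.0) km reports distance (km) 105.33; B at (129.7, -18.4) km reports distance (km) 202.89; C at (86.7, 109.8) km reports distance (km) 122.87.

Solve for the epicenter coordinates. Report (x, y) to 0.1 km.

Circle about each station: x² + y² = 105.33²; (x − 129.7)² + (y + 18.4)² = 202.89²; (x − 86.7)² + (y − 109.8)² = 122.87².
Subtracting pairs of circle equations eliminates x²+y² and gives linear equations (the radical axes):
259.4 x − 36.8 y = -12909.29
173.4 x + 219.6 y = 15570.30
Solving the 2×2 system: x ≈ -35.7, y ≈ 99.1 km.
Check against A (with the unrounded x, y): √(x²+y²) = 105.33 ≈ 105.33 km. ✓

(-35.7, 99.1)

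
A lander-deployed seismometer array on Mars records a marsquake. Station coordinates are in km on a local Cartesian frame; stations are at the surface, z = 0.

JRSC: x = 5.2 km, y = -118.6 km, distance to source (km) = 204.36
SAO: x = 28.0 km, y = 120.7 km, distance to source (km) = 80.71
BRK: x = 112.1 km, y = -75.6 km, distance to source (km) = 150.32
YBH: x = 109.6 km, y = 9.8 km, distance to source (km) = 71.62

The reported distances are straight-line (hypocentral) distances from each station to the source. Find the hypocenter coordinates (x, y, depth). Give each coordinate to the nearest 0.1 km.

Each station gives a sphere (x−x_i)² + (y−y_i)² + z² = d_i² (stations at z=0).
Subtracting the JRSC sphere from SAO and BRK: z² cancels, leaving linear equations in x and y:
45.6 x + 478.6 y = 36508.40
213.8 x + 86.0 y = 23355.68
Solving: x ≈ 81.688, y ≈ 68.499 km (keep extra digits for the depth step; rounded: 81.7, 68.5).
Then from the JRSC sphere: z² = 204.36² − (x − 5.2)² − (y + 118.6)² with x = 81.688, y = 68.499, so z ≈ 30.109 ≈ 30.1 km.
Check against YBH (with the unrounded solution): distance 71.63 ≈ 71.62 km. ✓

x ≈ 81.7 km, y ≈ 68.5 km, depth ≈ 30.1 km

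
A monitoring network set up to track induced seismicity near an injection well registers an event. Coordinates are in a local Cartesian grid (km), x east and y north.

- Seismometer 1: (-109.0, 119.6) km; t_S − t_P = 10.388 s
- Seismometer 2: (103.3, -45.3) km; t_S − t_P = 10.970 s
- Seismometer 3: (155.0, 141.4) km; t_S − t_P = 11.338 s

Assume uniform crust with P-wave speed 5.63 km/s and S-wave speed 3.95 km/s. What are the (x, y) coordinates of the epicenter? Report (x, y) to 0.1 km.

20.8 km east, 74.2 km north

Distance from S−P lag: d = Δt · v_P v_S / (v_P − v_S) = Δt · (5.63·3.95)/(5.63−3.95) ≈ 13.2372·Δt.
So d_Seismometer 1 = 137.51, d_Seismometer 2 = 145.21, d_Seismometer 3 = 150.08 km.
Circle about each station: (x + 109.0)² + (y − 119.6)² = 137.51²; (x − 103.3)² + (y + 45.3)² = 145.21²; (x − 155.0)² + (y − 141.4)² = 150.08².
Subtracting the Seismometer 1 equation from the Seismometer 2 and Seismometer 3 equations removes the quadratic terms:
424.6 x − 329.8 y = -15639.12
528.0 x + 43.6 y = 14218.79
Solving the 2×2 system: x ≈ 20.8, y ≈ 74.2 km.
Check against Seismometer 1 (with the unrounded x, y): √((x + 109.0)²+(y − 119.6)²) = 137.51 ≈ 137.51 km. ✓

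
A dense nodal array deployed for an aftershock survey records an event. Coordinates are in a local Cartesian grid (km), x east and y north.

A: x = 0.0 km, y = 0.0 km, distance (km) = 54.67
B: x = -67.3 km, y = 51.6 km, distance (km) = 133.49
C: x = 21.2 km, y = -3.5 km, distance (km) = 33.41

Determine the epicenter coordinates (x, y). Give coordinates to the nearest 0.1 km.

Circle about each station: x² + y² = 54.67²; (x + 67.3)² + (y − 51.6)² = 133.49²; (x − 21.2)² + (y + 3.5)² = 33.41².
Subtracting pairs of circle equations eliminates x²+y² and gives linear equations (the radical axes):
-134.6 x + 103.2 y = -7638.92
42.4 x − 7.0 y = 2334.27
Solving the 2×2 system: x ≈ 54.6, y ≈ -2.8 km.
Check against A (with the unrounded x, y): √(x²+y²) = 54.66 ≈ 54.67 km. ✓

54.6 km east, -2.8 km north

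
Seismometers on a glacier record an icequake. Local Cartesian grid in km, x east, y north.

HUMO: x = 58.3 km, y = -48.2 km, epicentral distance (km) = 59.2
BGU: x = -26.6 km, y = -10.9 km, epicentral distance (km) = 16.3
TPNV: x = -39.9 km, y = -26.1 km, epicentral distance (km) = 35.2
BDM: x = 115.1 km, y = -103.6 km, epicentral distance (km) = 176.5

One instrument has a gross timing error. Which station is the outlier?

HUMO

Solve using three stations at a time. Using BGU, TPNV, BDM (subtract circle equations pairwise → linear system) gives (x, y) ≈ (-23.8, 5.3).
Distances from that point to each station vs reported:
  HUMO: calculated 98.0 vs reported 59.2 → residual 38.8 km
  BGU: calculated 16.4 vs reported 16.3 → residual 0.1 km
  TPNV: calculated 35.3 vs reported 35.2 → residual 0.1 km
  BDM: calculated 176.5 vs reported 176.5 → residual 0.0 km
BGU, TPNV, BDM are mutually consistent (residuals ≈ 0); HUMO is off by 38.8 km.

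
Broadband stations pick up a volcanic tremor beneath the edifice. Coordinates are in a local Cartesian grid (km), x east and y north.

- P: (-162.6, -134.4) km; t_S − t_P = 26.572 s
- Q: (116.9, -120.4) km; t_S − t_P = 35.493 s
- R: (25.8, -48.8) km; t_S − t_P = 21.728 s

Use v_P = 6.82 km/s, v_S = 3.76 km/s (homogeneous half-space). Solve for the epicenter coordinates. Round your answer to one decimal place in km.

(-102.8, 80.1)

Distance from S−P lag: d = Δt · v_P v_S / (v_P − v_S) = Δt · (6.82·3.76)/(6.82−3.76) ≈ 8.3801·Δt.
So d_P = 222.68, d_Q = 297.44, d_R = 182.08 km.
Circle about each station: (x + 162.6)² + (y + 134.4)² = 222.68²; (x − 116.9)² + (y + 120.4)² = 297.44²; (x − 25.8)² + (y + 48.8)² = 182.08².
Subtracting the P equation from the Q and R equations removes the quadratic terms:
559.0 x + 28.0 y = -55224.52
376.8 x + 171.2 y = -25021.78
Solving the 2×2 system: x ≈ -102.8, y ≈ 80.1 km.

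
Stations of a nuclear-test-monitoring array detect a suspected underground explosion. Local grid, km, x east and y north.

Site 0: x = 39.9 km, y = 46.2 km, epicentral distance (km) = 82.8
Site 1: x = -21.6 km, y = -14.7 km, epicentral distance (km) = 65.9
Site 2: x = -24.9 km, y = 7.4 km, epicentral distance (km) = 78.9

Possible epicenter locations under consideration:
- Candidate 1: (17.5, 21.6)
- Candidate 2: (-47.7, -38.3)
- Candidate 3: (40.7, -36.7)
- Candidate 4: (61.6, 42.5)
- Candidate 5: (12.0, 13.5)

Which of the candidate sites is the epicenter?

For each candidate, compare |candidate − station| to the reported distance:
Candidate 1: residuals Site 0 49.5, Site 1 12.5, Site 2 34.2 → max 49.5 km
Candidate 2: residuals Site 0 38.9, Site 1 30.7, Site 2 27.8 → max 38.9 km
Candidate 3: residuals Site 0 0.1, Site 1 0.2, Site 2 0.1 → max 0.2 km
Candidate 4: residuals Site 0 60.8, Site 1 35.1, Site 2 14.5 → max 60.8 km
Candidate 5: residuals Site 0 39.8, Site 1 22.0, Site 2 41.5 → max 41.5 km
Only Candidate 3 has all residuals ≈ 0.

Candidate 3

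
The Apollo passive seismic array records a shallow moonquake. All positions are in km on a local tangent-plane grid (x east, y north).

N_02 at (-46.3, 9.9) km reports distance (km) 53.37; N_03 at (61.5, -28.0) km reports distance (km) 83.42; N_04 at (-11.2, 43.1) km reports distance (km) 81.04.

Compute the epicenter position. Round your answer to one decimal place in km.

Circle about each station: (x + 46.3)² + (y − 9.9)² = 53.37²; (x − 61.5)² + (y + 28.0)² = 83.42²; (x + 11.2)² + (y − 43.1)² = 81.04².
Subtracting the N_02 equation from the N_03 and N_04 equations removes the quadratic terms:
215.6 x − 75.8 y = -1785.99
70.2 x + 66.4 y = -3977.77
Solving the 2×2 system: x ≈ -21.4, y ≈ -37.3 km.

(-21.4, -37.3)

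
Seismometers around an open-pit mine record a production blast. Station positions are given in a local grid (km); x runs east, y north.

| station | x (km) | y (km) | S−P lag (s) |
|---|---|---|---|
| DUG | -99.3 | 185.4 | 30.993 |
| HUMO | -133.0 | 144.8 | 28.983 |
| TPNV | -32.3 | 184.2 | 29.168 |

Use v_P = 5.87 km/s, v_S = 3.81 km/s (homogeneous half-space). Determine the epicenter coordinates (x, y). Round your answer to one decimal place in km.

25.2 km east, -127.2 km north

Distance from S−P lag: d = Δt · v_P v_S / (v_P − v_S) = Δt · (5.87·3.81)/(5.87−3.81) ≈ 10.8567·Δt.
So d_DUG = 336.48, d_HUMO = 314.66, d_TPNV = 316.67 km.
Circle about each station: (x + 99.3)² + (y − 185.4)² = 336.48²; (x + 133.0)² + (y − 144.8)² = 314.66²; (x + 32.3)² + (y − 184.2)² = 316.67².
Subtracting the DUG equation from the HUMO and TPNV equations removes the quadratic terms:
-67.4 x − 81.2 y = 8630.26
134.0 x − 2.4 y = 3678.18
Solving the 2×2 system: x ≈ 25.2, y ≈ -127.2 km.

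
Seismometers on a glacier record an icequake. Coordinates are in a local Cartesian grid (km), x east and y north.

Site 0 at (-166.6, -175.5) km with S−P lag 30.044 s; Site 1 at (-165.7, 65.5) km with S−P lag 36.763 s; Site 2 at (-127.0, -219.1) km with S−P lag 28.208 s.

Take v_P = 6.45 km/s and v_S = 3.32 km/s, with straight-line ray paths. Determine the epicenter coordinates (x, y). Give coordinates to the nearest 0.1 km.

Distance from S−P lag: d = Δt · v_P v_S / (v_P − v_S) = Δt · (6.45·3.32)/(6.45−3.32) ≈ 6.8415·Δt.
So d_Site 0 = 205.55, d_Site 1 = 251.52, d_Site 2 = 192.99 km.
Circle about each station: (x + 166.6)² + (y + 175.5)² = 205.55²; (x + 165.7)² + (y − 65.5)² = 251.52²; (x + 127.0)² + (y + 219.1)² = 192.99².
Subtracting pairs of circle equations eliminates x²+y² and gives linear equations (the radical axes):
1.8 x + 482.0 y = -47820.58
79.2 x − 87.2 y = 10583.66
Solving the 2×2 system: x ≈ 24.3, y ≈ -99.3 km.

(24.3, -99.3)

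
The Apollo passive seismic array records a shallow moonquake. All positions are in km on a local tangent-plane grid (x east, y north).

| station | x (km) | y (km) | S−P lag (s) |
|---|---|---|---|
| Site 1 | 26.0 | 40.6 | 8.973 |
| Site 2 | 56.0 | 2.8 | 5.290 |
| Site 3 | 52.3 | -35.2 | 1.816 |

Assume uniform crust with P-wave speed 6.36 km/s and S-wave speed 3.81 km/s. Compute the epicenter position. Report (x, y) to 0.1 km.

Distance from S−P lag: d = Δt · v_P v_S / (v_P − v_S) = Δt · (6.36·3.81)/(6.36−3.81) ≈ 9.5026·Δt.
So d_Site 1 = 85.27, d_Site 2 = 50.27, d_Site 3 = 17.26 km.
Circle about each station: (x − 26.0)² + (y − 40.6)² = 85.27²; (x − 56.0)² + (y − 2.8)² = 50.27²; (x − 52.3)² + (y + 35.2)² = 17.26².
Subtracting the Site 1 equation from the Site 2 and Site 3 equations removes the quadratic terms:
60.0 x − 75.6 y = 5563.38
52.6 x − 151.6 y = 8623.04
Solving the 2×2 system: x ≈ 37.4, y ≈ -43.9 km.
Check against Site 1 (with the unrounded x, y): √((x − 26.0)²+(y − 40.6)²) = 85.27 ≈ 85.27 km. ✓

37.4 km east, -43.9 km north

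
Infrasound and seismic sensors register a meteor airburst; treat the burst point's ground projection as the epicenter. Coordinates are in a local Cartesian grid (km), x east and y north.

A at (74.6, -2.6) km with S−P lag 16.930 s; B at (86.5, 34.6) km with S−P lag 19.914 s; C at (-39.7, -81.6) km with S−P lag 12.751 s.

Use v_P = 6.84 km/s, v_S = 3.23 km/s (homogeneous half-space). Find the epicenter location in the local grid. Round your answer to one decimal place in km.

Distance from S−P lag: d = Δt · v_P v_S / (v_P − v_S) = Δt · (6.84·3.23)/(6.84−3.23) ≈ 6.1200·Δt.
So d_A = 103.61, d_B = 121.87, d_C = 78.04 km.
Circle about each station: (x − 74.6)² + (y + 2.6)² = 103.61²; (x − 86.5)² + (y − 34.6)² = 121.87²; (x + 39.7)² + (y + 81.6)² = 78.04².
Subtracting the A equation from the B and C equations removes the quadratic terms:
23.8 x + 74.4 y = -1009.77
-228.6 x − 158.0 y = 7307.52
Solving the 2×2 system: x ≈ -29.0, y ≈ -4.3 km.

x ≈ -29.0 km, y ≈ -4.3 km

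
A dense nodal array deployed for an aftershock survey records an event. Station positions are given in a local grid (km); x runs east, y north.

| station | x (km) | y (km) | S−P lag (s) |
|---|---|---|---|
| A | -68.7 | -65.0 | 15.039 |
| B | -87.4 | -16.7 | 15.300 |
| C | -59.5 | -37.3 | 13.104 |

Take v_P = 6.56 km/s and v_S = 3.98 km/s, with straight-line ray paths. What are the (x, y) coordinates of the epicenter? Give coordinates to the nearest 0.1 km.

x ≈ 65.7 km, y ≈ 6.4 km

Distance from S−P lag: d = Δt · v_P v_S / (v_P − v_S) = Δt · (6.56·3.98)/(6.56−3.98) ≈ 10.1197·Δt.
So d_A = 152.19, d_B = 154.83, d_C = 132.61 km.
Circle about each station: (x + 68.7)² + (y + 65.0)² = 152.19²; (x + 87.4)² + (y + 16.7)² = 154.83²; (x + 59.5)² + (y + 37.3)² = 132.61².
Subtracting the A equation from the B and C equations removes the quadratic terms:
-37.4 x + 96.6 y = -1837.57
18.4 x + 55.4 y = 1563.23
Solving the 2×2 system: x ≈ 65.7, y ≈ 6.4 km.
Check against A (with the unrounded x, y): √((x + 68.7)²+(y + 65.0)²) = 152.17 ≈ 152.19 km. ✓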